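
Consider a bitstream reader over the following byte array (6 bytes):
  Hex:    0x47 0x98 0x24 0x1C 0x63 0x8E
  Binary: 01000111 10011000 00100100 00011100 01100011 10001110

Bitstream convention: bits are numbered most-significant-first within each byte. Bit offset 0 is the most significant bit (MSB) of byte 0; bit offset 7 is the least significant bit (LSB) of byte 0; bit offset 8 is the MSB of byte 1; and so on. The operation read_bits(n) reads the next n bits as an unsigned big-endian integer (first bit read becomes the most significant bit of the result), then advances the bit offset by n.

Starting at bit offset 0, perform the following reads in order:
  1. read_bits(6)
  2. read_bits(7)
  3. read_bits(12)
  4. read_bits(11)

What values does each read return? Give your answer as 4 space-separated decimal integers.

Answer: 17 115 72 454

Derivation:
Read 1: bits[0:6] width=6 -> value=17 (bin 010001); offset now 6 = byte 0 bit 6; 42 bits remain
Read 2: bits[6:13] width=7 -> value=115 (bin 1110011); offset now 13 = byte 1 bit 5; 35 bits remain
Read 3: bits[13:25] width=12 -> value=72 (bin 000001001000); offset now 25 = byte 3 bit 1; 23 bits remain
Read 4: bits[25:36] width=11 -> value=454 (bin 00111000110); offset now 36 = byte 4 bit 4; 12 bits remain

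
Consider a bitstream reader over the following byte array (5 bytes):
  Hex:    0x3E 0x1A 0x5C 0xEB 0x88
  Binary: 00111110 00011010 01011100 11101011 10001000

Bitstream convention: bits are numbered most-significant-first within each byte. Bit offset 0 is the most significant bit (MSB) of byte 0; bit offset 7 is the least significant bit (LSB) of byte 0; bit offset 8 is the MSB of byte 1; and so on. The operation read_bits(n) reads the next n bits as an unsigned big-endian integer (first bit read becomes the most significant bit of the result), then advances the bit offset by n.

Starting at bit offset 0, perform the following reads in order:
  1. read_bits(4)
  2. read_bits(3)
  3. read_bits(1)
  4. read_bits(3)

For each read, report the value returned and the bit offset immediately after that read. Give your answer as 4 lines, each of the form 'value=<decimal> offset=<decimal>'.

Read 1: bits[0:4] width=4 -> value=3 (bin 0011); offset now 4 = byte 0 bit 4; 36 bits remain
Read 2: bits[4:7] width=3 -> value=7 (bin 111); offset now 7 = byte 0 bit 7; 33 bits remain
Read 3: bits[7:8] width=1 -> value=0 (bin 0); offset now 8 = byte 1 bit 0; 32 bits remain
Read 4: bits[8:11] width=3 -> value=0 (bin 000); offset now 11 = byte 1 bit 3; 29 bits remain

Answer: value=3 offset=4
value=7 offset=7
value=0 offset=8
value=0 offset=11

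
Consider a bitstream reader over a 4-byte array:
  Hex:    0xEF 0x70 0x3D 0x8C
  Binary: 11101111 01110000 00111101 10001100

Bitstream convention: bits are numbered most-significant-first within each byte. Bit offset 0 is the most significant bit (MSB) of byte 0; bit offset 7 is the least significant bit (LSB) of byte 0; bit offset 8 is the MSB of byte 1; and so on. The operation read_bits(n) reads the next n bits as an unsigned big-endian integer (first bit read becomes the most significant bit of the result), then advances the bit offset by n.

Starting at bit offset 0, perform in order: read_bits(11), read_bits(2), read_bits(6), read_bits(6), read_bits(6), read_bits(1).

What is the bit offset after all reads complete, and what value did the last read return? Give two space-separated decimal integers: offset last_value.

Answer: 32 0

Derivation:
Read 1: bits[0:11] width=11 -> value=1915 (bin 11101111011); offset now 11 = byte 1 bit 3; 21 bits remain
Read 2: bits[11:13] width=2 -> value=2 (bin 10); offset now 13 = byte 1 bit 5; 19 bits remain
Read 3: bits[13:19] width=6 -> value=1 (bin 000001); offset now 19 = byte 2 bit 3; 13 bits remain
Read 4: bits[19:25] width=6 -> value=59 (bin 111011); offset now 25 = byte 3 bit 1; 7 bits remain
Read 5: bits[25:31] width=6 -> value=6 (bin 000110); offset now 31 = byte 3 bit 7; 1 bits remain
Read 6: bits[31:32] width=1 -> value=0 (bin 0); offset now 32 = byte 4 bit 0; 0 bits remain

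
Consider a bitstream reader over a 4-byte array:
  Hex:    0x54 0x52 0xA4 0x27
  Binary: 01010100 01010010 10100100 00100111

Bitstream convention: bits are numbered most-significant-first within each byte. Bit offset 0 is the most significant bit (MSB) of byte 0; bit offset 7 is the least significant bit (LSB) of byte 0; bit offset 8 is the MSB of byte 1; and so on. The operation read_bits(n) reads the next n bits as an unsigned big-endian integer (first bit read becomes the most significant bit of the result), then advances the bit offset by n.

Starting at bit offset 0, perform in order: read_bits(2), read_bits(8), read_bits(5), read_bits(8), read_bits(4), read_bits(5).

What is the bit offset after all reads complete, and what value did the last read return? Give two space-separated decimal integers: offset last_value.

Answer: 32 7

Derivation:
Read 1: bits[0:2] width=2 -> value=1 (bin 01); offset now 2 = byte 0 bit 2; 30 bits remain
Read 2: bits[2:10] width=8 -> value=81 (bin 01010001); offset now 10 = byte 1 bit 2; 22 bits remain
Read 3: bits[10:15] width=5 -> value=9 (bin 01001); offset now 15 = byte 1 bit 7; 17 bits remain
Read 4: bits[15:23] width=8 -> value=82 (bin 01010010); offset now 23 = byte 2 bit 7; 9 bits remain
Read 5: bits[23:27] width=4 -> value=1 (bin 0001); offset now 27 = byte 3 bit 3; 5 bits remain
Read 6: bits[27:32] width=5 -> value=7 (bin 00111); offset now 32 = byte 4 bit 0; 0 bits remain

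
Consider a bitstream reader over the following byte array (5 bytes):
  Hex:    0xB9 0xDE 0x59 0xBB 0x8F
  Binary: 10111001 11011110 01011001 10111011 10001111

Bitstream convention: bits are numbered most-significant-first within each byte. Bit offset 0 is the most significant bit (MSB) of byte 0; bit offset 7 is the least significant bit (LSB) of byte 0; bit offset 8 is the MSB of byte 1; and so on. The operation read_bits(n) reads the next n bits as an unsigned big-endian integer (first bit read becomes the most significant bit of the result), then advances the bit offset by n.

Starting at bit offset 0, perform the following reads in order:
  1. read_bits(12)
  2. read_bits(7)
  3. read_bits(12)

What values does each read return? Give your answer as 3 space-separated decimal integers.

Answer: 2973 114 3293

Derivation:
Read 1: bits[0:12] width=12 -> value=2973 (bin 101110011101); offset now 12 = byte 1 bit 4; 28 bits remain
Read 2: bits[12:19] width=7 -> value=114 (bin 1110010); offset now 19 = byte 2 bit 3; 21 bits remain
Read 3: bits[19:31] width=12 -> value=3293 (bin 110011011101); offset now 31 = byte 3 bit 7; 9 bits remain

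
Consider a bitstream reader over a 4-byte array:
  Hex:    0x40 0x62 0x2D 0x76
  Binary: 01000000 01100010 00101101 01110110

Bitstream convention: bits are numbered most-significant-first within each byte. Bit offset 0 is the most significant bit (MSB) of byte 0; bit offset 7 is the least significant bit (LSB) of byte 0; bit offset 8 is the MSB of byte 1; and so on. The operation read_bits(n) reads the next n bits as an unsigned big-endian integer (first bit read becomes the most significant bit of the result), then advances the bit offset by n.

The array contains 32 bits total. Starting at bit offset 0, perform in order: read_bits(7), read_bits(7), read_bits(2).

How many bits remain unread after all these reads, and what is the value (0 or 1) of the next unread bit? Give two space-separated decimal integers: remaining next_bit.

Read 1: bits[0:7] width=7 -> value=32 (bin 0100000); offset now 7 = byte 0 bit 7; 25 bits remain
Read 2: bits[7:14] width=7 -> value=24 (bin 0011000); offset now 14 = byte 1 bit 6; 18 bits remain
Read 3: bits[14:16] width=2 -> value=2 (bin 10); offset now 16 = byte 2 bit 0; 16 bits remain

Answer: 16 0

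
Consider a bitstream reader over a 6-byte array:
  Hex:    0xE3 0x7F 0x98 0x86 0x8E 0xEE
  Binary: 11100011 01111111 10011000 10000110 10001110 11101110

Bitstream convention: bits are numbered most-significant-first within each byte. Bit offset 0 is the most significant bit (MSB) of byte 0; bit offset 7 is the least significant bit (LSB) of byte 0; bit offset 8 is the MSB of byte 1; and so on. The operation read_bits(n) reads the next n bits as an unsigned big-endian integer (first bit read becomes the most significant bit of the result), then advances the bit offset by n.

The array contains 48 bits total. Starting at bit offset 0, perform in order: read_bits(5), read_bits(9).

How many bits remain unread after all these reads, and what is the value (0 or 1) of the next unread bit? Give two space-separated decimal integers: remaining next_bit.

Read 1: bits[0:5] width=5 -> value=28 (bin 11100); offset now 5 = byte 0 bit 5; 43 bits remain
Read 2: bits[5:14] width=9 -> value=223 (bin 011011111); offset now 14 = byte 1 bit 6; 34 bits remain

Answer: 34 1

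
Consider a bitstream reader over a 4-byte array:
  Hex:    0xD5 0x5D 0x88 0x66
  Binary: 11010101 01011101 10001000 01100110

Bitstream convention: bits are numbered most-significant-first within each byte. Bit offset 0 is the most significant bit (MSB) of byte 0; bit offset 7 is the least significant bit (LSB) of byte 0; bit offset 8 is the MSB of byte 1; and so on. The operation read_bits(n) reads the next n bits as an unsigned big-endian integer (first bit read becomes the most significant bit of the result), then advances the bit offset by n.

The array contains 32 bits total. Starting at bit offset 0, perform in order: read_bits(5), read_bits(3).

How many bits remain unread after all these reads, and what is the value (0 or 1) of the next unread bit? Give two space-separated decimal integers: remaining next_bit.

Read 1: bits[0:5] width=5 -> value=26 (bin 11010); offset now 5 = byte 0 bit 5; 27 bits remain
Read 2: bits[5:8] width=3 -> value=5 (bin 101); offset now 8 = byte 1 bit 0; 24 bits remain

Answer: 24 0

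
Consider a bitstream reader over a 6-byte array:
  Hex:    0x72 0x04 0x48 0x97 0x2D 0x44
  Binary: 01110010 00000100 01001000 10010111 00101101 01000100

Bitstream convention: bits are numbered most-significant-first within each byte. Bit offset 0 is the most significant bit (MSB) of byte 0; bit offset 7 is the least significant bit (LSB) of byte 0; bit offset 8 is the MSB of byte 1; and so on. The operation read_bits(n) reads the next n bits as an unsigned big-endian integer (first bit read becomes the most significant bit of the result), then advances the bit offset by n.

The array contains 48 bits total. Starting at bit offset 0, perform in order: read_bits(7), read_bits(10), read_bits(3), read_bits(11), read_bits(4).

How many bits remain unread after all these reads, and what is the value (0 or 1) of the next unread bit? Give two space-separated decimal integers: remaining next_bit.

Read 1: bits[0:7] width=7 -> value=57 (bin 0111001); offset now 7 = byte 0 bit 7; 41 bits remain
Read 2: bits[7:17] width=10 -> value=8 (bin 0000001000); offset now 17 = byte 2 bit 1; 31 bits remain
Read 3: bits[17:20] width=3 -> value=4 (bin 100); offset now 20 = byte 2 bit 4; 28 bits remain
Read 4: bits[20:31] width=11 -> value=1099 (bin 10001001011); offset now 31 = byte 3 bit 7; 17 bits remain
Read 5: bits[31:35] width=4 -> value=9 (bin 1001); offset now 35 = byte 4 bit 3; 13 bits remain

Answer: 13 0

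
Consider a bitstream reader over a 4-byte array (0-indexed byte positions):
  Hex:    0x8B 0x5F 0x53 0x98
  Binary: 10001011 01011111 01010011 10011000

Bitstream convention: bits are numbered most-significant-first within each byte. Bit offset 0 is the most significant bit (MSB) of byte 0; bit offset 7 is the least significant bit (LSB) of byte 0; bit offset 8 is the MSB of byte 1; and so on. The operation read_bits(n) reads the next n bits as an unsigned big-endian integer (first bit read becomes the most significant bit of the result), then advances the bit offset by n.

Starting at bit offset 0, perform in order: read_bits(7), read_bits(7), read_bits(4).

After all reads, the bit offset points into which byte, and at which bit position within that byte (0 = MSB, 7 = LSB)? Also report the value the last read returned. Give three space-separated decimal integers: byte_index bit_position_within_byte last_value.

Answer: 2 2 13

Derivation:
Read 1: bits[0:7] width=7 -> value=69 (bin 1000101); offset now 7 = byte 0 bit 7; 25 bits remain
Read 2: bits[7:14] width=7 -> value=87 (bin 1010111); offset now 14 = byte 1 bit 6; 18 bits remain
Read 3: bits[14:18] width=4 -> value=13 (bin 1101); offset now 18 = byte 2 bit 2; 14 bits remain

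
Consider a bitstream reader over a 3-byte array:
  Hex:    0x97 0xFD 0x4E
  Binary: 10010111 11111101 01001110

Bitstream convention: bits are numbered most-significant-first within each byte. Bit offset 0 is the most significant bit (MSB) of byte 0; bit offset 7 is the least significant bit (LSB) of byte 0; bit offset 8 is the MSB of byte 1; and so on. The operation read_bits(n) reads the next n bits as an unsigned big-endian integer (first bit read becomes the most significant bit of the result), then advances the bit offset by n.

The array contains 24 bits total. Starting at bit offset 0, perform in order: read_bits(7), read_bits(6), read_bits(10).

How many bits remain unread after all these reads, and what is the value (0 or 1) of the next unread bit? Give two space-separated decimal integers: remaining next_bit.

Answer: 1 0

Derivation:
Read 1: bits[0:7] width=7 -> value=75 (bin 1001011); offset now 7 = byte 0 bit 7; 17 bits remain
Read 2: bits[7:13] width=6 -> value=63 (bin 111111); offset now 13 = byte 1 bit 5; 11 bits remain
Read 3: bits[13:23] width=10 -> value=679 (bin 1010100111); offset now 23 = byte 2 bit 7; 1 bits remain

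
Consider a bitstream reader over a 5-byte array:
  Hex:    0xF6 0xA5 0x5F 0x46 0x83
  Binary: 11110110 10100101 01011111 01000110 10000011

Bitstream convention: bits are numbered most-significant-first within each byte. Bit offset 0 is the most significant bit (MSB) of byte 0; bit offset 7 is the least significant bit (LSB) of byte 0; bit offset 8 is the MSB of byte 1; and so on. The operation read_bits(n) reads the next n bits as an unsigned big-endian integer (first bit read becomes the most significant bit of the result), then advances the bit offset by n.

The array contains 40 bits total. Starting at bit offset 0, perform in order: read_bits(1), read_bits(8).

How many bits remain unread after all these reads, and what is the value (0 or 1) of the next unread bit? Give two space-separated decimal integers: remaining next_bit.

Answer: 31 0

Derivation:
Read 1: bits[0:1] width=1 -> value=1 (bin 1); offset now 1 = byte 0 bit 1; 39 bits remain
Read 2: bits[1:9] width=8 -> value=237 (bin 11101101); offset now 9 = byte 1 bit 1; 31 bits remain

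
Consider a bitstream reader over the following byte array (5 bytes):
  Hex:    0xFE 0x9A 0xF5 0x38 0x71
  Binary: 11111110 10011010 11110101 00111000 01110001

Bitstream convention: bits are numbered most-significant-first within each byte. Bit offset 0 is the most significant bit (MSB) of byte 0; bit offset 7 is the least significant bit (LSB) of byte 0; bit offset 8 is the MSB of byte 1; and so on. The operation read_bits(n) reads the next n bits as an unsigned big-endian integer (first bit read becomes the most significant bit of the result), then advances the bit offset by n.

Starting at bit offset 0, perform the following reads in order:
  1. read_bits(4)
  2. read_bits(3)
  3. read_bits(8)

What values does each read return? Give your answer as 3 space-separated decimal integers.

Read 1: bits[0:4] width=4 -> value=15 (bin 1111); offset now 4 = byte 0 bit 4; 36 bits remain
Read 2: bits[4:7] width=3 -> value=7 (bin 111); offset now 7 = byte 0 bit 7; 33 bits remain
Read 3: bits[7:15] width=8 -> value=77 (bin 01001101); offset now 15 = byte 1 bit 7; 25 bits remain

Answer: 15 7 77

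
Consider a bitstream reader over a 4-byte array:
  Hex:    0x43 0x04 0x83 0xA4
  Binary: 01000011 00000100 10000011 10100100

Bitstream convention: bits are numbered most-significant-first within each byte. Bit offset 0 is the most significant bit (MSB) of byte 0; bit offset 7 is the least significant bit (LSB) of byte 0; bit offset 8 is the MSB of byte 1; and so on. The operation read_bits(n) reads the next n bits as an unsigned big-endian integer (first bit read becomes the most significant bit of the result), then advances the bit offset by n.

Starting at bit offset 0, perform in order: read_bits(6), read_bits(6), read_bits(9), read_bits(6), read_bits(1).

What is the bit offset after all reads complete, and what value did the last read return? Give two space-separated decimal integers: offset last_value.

Answer: 28 0

Derivation:
Read 1: bits[0:6] width=6 -> value=16 (bin 010000); offset now 6 = byte 0 bit 6; 26 bits remain
Read 2: bits[6:12] width=6 -> value=48 (bin 110000); offset now 12 = byte 1 bit 4; 20 bits remain
Read 3: bits[12:21] width=9 -> value=144 (bin 010010000); offset now 21 = byte 2 bit 5; 11 bits remain
Read 4: bits[21:27] width=6 -> value=29 (bin 011101); offset now 27 = byte 3 bit 3; 5 bits remain
Read 5: bits[27:28] width=1 -> value=0 (bin 0); offset now 28 = byte 3 bit 4; 4 bits remain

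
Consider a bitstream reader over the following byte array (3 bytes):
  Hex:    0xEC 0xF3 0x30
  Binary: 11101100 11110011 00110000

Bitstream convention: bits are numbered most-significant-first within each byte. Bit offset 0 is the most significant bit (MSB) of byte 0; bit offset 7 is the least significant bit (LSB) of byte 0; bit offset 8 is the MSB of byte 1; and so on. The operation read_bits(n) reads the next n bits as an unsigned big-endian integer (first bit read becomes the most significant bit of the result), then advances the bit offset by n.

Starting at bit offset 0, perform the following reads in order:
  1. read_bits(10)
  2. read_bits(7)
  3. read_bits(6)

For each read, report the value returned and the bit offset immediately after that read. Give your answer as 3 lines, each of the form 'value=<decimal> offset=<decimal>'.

Read 1: bits[0:10] width=10 -> value=947 (bin 1110110011); offset now 10 = byte 1 bit 2; 14 bits remain
Read 2: bits[10:17] width=7 -> value=102 (bin 1100110); offset now 17 = byte 2 bit 1; 7 bits remain
Read 3: bits[17:23] width=6 -> value=24 (bin 011000); offset now 23 = byte 2 bit 7; 1 bits remain

Answer: value=947 offset=10
value=102 offset=17
value=24 offset=23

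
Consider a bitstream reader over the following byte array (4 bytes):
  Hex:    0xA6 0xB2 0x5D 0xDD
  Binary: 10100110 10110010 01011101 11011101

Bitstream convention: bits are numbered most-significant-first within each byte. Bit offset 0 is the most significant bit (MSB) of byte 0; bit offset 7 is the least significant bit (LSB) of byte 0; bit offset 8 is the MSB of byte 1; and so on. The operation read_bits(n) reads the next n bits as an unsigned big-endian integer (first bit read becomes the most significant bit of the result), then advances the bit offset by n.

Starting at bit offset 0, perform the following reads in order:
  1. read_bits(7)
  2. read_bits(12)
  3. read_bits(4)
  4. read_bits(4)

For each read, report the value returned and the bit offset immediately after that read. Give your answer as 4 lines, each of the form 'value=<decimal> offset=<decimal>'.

Answer: value=83 offset=7
value=1426 offset=19
value=14 offset=23
value=14 offset=27

Derivation:
Read 1: bits[0:7] width=7 -> value=83 (bin 1010011); offset now 7 = byte 0 bit 7; 25 bits remain
Read 2: bits[7:19] width=12 -> value=1426 (bin 010110010010); offset now 19 = byte 2 bit 3; 13 bits remain
Read 3: bits[19:23] width=4 -> value=14 (bin 1110); offset now 23 = byte 2 bit 7; 9 bits remain
Read 4: bits[23:27] width=4 -> value=14 (bin 1110); offset now 27 = byte 3 bit 3; 5 bits remain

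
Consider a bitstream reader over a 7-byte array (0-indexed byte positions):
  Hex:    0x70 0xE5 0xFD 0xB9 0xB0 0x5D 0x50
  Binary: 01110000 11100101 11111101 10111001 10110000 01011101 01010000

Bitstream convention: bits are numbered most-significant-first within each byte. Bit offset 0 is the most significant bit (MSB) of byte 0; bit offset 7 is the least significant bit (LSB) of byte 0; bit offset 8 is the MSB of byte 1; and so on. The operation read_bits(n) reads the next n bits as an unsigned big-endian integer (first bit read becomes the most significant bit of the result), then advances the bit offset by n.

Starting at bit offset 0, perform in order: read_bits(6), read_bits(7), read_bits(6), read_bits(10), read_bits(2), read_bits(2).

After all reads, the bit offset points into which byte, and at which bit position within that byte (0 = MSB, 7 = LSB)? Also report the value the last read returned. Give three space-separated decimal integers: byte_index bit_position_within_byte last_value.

Read 1: bits[0:6] width=6 -> value=28 (bin 011100); offset now 6 = byte 0 bit 6; 50 bits remain
Read 2: bits[6:13] width=7 -> value=28 (bin 0011100); offset now 13 = byte 1 bit 5; 43 bits remain
Read 3: bits[13:19] width=6 -> value=47 (bin 101111); offset now 19 = byte 2 bit 3; 37 bits remain
Read 4: bits[19:29] width=10 -> value=951 (bin 1110110111); offset now 29 = byte 3 bit 5; 27 bits remain
Read 5: bits[29:31] width=2 -> value=0 (bin 00); offset now 31 = byte 3 bit 7; 25 bits remain
Read 6: bits[31:33] width=2 -> value=3 (bin 11); offset now 33 = byte 4 bit 1; 23 bits remain

Answer: 4 1 3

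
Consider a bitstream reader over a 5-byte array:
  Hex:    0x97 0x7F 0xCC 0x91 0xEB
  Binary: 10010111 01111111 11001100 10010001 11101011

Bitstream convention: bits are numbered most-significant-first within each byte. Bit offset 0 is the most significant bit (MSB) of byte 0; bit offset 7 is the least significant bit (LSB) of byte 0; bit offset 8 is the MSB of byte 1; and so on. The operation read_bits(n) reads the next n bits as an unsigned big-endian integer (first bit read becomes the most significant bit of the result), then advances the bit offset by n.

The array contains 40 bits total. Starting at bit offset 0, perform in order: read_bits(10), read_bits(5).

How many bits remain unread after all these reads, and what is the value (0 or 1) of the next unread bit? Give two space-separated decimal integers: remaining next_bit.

Answer: 25 1

Derivation:
Read 1: bits[0:10] width=10 -> value=605 (bin 1001011101); offset now 10 = byte 1 bit 2; 30 bits remain
Read 2: bits[10:15] width=5 -> value=31 (bin 11111); offset now 15 = byte 1 bit 7; 25 bits remain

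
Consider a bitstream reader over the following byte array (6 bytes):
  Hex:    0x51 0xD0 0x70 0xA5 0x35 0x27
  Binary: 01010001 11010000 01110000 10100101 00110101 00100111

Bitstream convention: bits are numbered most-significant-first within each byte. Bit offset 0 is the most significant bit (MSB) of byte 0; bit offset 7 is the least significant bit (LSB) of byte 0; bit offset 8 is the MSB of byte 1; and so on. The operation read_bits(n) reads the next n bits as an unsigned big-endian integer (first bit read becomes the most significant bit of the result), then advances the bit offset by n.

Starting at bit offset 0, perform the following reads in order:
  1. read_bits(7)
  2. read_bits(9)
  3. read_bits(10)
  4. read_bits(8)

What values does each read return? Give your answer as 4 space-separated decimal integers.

Read 1: bits[0:7] width=7 -> value=40 (bin 0101000); offset now 7 = byte 0 bit 7; 41 bits remain
Read 2: bits[7:16] width=9 -> value=464 (bin 111010000); offset now 16 = byte 2 bit 0; 32 bits remain
Read 3: bits[16:26] width=10 -> value=450 (bin 0111000010); offset now 26 = byte 3 bit 2; 22 bits remain
Read 4: bits[26:34] width=8 -> value=148 (bin 10010100); offset now 34 = byte 4 bit 2; 14 bits remain

Answer: 40 464 450 148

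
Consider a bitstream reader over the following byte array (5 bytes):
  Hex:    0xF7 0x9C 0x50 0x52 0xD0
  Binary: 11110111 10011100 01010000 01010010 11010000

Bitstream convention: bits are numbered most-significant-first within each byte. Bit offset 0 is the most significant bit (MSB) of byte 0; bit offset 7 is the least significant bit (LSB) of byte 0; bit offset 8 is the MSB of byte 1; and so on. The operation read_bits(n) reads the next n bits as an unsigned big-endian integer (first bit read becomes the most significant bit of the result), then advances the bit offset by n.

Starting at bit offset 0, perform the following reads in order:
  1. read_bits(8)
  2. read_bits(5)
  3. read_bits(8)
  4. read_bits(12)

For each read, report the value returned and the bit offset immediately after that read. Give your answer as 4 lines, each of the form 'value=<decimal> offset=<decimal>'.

Answer: value=247 offset=8
value=19 offset=13
value=138 offset=21
value=165 offset=33

Derivation:
Read 1: bits[0:8] width=8 -> value=247 (bin 11110111); offset now 8 = byte 1 bit 0; 32 bits remain
Read 2: bits[8:13] width=5 -> value=19 (bin 10011); offset now 13 = byte 1 bit 5; 27 bits remain
Read 3: bits[13:21] width=8 -> value=138 (bin 10001010); offset now 21 = byte 2 bit 5; 19 bits remain
Read 4: bits[21:33] width=12 -> value=165 (bin 000010100101); offset now 33 = byte 4 bit 1; 7 bits remain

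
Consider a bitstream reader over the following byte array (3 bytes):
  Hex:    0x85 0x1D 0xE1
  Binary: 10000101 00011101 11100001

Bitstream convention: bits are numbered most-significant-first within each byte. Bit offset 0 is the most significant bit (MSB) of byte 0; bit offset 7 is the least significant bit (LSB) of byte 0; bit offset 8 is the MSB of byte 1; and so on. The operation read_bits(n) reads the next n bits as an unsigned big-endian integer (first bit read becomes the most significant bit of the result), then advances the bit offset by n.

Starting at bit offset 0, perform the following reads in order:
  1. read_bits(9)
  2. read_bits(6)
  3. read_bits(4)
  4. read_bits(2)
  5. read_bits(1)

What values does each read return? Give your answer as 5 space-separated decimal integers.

Read 1: bits[0:9] width=9 -> value=266 (bin 100001010); offset now 9 = byte 1 bit 1; 15 bits remain
Read 2: bits[9:15] width=6 -> value=14 (bin 001110); offset now 15 = byte 1 bit 7; 9 bits remain
Read 3: bits[15:19] width=4 -> value=15 (bin 1111); offset now 19 = byte 2 bit 3; 5 bits remain
Read 4: bits[19:21] width=2 -> value=0 (bin 00); offset now 21 = byte 2 bit 5; 3 bits remain
Read 5: bits[21:22] width=1 -> value=0 (bin 0); offset now 22 = byte 2 bit 6; 2 bits remain

Answer: 266 14 15 0 0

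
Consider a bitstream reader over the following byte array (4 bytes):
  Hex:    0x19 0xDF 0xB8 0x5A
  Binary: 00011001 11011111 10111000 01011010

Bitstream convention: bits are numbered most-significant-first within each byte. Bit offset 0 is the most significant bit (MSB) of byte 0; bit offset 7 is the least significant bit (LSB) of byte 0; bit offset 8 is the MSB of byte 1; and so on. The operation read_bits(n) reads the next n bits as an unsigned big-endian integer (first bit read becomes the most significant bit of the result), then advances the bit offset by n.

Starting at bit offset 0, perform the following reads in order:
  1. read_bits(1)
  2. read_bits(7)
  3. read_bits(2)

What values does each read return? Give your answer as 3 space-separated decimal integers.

Read 1: bits[0:1] width=1 -> value=0 (bin 0); offset now 1 = byte 0 bit 1; 31 bits remain
Read 2: bits[1:8] width=7 -> value=25 (bin 0011001); offset now 8 = byte 1 bit 0; 24 bits remain
Read 3: bits[8:10] width=2 -> value=3 (bin 11); offset now 10 = byte 1 bit 2; 22 bits remain

Answer: 0 25 3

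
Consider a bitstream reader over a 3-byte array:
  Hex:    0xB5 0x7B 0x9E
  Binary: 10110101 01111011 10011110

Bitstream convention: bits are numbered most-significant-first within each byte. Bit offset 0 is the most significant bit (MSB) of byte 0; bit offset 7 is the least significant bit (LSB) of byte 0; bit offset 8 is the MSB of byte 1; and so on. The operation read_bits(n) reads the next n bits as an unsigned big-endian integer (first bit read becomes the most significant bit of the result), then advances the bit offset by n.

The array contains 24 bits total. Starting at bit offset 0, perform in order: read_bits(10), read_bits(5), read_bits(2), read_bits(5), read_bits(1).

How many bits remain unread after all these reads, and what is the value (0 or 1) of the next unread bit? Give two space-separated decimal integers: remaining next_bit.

Answer: 1 0

Derivation:
Read 1: bits[0:10] width=10 -> value=725 (bin 1011010101); offset now 10 = byte 1 bit 2; 14 bits remain
Read 2: bits[10:15] width=5 -> value=29 (bin 11101); offset now 15 = byte 1 bit 7; 9 bits remain
Read 3: bits[15:17] width=2 -> value=3 (bin 11); offset now 17 = byte 2 bit 1; 7 bits remain
Read 4: bits[17:22] width=5 -> value=7 (bin 00111); offset now 22 = byte 2 bit 6; 2 bits remain
Read 5: bits[22:23] width=1 -> value=1 (bin 1); offset now 23 = byte 2 bit 7; 1 bits remain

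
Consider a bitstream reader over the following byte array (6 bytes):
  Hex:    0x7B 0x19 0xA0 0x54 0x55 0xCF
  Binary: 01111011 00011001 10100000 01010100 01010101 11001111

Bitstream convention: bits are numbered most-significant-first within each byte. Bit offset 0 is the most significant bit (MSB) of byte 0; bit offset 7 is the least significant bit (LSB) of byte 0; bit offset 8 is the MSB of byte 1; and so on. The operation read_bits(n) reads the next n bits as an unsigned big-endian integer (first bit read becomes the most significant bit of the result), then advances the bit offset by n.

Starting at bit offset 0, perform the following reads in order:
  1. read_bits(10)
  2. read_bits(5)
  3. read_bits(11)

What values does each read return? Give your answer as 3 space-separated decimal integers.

Read 1: bits[0:10] width=10 -> value=492 (bin 0111101100); offset now 10 = byte 1 bit 2; 38 bits remain
Read 2: bits[10:15] width=5 -> value=12 (bin 01100); offset now 15 = byte 1 bit 7; 33 bits remain
Read 3: bits[15:26] width=11 -> value=1665 (bin 11010000001); offset now 26 = byte 3 bit 2; 22 bits remain

Answer: 492 12 1665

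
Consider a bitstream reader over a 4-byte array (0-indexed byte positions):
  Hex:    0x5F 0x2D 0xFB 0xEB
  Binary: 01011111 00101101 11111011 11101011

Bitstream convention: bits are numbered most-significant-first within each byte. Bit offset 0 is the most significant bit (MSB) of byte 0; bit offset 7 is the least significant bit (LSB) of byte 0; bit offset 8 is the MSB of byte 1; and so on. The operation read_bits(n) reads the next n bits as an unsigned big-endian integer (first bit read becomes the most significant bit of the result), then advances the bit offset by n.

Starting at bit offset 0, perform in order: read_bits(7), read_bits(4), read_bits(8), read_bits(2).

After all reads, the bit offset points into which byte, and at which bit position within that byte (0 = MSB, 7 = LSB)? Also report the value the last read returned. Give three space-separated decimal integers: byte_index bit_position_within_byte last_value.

Read 1: bits[0:7] width=7 -> value=47 (bin 0101111); offset now 7 = byte 0 bit 7; 25 bits remain
Read 2: bits[7:11] width=4 -> value=9 (bin 1001); offset now 11 = byte 1 bit 3; 21 bits remain
Read 3: bits[11:19] width=8 -> value=111 (bin 01101111); offset now 19 = byte 2 bit 3; 13 bits remain
Read 4: bits[19:21] width=2 -> value=3 (bin 11); offset now 21 = byte 2 bit 5; 11 bits remain

Answer: 2 5 3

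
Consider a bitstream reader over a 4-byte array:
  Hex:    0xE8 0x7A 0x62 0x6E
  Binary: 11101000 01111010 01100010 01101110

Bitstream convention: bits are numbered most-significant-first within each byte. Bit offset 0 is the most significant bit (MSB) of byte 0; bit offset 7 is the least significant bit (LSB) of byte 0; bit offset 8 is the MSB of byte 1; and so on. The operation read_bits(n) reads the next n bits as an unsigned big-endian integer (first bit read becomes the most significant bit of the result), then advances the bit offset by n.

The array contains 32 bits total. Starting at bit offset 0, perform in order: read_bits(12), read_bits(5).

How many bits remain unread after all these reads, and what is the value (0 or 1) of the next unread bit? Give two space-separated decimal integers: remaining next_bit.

Answer: 15 1

Derivation:
Read 1: bits[0:12] width=12 -> value=3719 (bin 111010000111); offset now 12 = byte 1 bit 4; 20 bits remain
Read 2: bits[12:17] width=5 -> value=20 (bin 10100); offset now 17 = byte 2 bit 1; 15 bits remain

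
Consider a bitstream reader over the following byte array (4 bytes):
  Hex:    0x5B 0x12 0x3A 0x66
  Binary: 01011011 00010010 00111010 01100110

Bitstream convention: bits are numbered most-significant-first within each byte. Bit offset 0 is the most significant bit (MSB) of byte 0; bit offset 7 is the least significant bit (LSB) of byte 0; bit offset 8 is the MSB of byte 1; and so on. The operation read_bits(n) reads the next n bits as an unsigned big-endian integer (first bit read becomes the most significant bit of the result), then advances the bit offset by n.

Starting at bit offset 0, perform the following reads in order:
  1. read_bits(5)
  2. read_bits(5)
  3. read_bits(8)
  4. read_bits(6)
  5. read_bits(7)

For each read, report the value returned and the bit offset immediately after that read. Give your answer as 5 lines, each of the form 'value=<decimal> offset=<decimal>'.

Answer: value=11 offset=5
value=12 offset=10
value=72 offset=18
value=58 offset=24
value=51 offset=31

Derivation:
Read 1: bits[0:5] width=5 -> value=11 (bin 01011); offset now 5 = byte 0 bit 5; 27 bits remain
Read 2: bits[5:10] width=5 -> value=12 (bin 01100); offset now 10 = byte 1 bit 2; 22 bits remain
Read 3: bits[10:18] width=8 -> value=72 (bin 01001000); offset now 18 = byte 2 bit 2; 14 bits remain
Read 4: bits[18:24] width=6 -> value=58 (bin 111010); offset now 24 = byte 3 bit 0; 8 bits remain
Read 5: bits[24:31] width=7 -> value=51 (bin 0110011); offset now 31 = byte 3 bit 7; 1 bits remain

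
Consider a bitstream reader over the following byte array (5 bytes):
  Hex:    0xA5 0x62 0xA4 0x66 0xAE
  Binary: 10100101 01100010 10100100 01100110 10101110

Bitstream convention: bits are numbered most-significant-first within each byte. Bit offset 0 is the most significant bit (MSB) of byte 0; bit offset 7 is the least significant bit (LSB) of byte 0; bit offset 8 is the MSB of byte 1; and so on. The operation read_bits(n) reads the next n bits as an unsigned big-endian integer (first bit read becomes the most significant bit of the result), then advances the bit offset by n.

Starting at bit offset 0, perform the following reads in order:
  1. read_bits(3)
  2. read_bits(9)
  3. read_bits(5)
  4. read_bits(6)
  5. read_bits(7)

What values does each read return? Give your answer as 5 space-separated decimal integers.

Read 1: bits[0:3] width=3 -> value=5 (bin 101); offset now 3 = byte 0 bit 3; 37 bits remain
Read 2: bits[3:12] width=9 -> value=86 (bin 001010110); offset now 12 = byte 1 bit 4; 28 bits remain
Read 3: bits[12:17] width=5 -> value=5 (bin 00101); offset now 17 = byte 2 bit 1; 23 bits remain
Read 4: bits[17:23] width=6 -> value=18 (bin 010010); offset now 23 = byte 2 bit 7; 17 bits remain
Read 5: bits[23:30] width=7 -> value=25 (bin 0011001); offset now 30 = byte 3 bit 6; 10 bits remain

Answer: 5 86 5 18 25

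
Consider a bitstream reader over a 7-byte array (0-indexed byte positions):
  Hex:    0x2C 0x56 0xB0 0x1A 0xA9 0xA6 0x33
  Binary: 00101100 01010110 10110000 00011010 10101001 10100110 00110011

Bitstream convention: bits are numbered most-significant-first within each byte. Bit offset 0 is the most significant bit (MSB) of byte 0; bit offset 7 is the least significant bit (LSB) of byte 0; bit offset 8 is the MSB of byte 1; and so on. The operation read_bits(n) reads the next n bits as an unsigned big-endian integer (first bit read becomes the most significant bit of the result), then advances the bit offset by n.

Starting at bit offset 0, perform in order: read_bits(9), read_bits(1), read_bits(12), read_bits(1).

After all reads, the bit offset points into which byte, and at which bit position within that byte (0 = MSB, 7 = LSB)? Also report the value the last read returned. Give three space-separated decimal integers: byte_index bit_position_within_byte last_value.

Answer: 2 7 0

Derivation:
Read 1: bits[0:9] width=9 -> value=88 (bin 001011000); offset now 9 = byte 1 bit 1; 47 bits remain
Read 2: bits[9:10] width=1 -> value=1 (bin 1); offset now 10 = byte 1 bit 2; 46 bits remain
Read 3: bits[10:22] width=12 -> value=1452 (bin 010110101100); offset now 22 = byte 2 bit 6; 34 bits remain
Read 4: bits[22:23] width=1 -> value=0 (bin 0); offset now 23 = byte 2 bit 7; 33 bits remain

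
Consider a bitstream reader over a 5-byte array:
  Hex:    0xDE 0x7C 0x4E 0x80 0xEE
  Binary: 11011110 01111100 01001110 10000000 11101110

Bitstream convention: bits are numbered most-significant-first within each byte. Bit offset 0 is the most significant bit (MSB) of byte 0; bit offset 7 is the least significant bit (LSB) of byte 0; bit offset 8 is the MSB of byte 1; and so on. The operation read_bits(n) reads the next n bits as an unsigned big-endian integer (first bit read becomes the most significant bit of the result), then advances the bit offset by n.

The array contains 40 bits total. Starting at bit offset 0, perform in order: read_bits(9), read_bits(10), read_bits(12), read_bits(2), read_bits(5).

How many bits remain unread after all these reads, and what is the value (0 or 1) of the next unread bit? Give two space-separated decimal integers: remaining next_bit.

Read 1: bits[0:9] width=9 -> value=444 (bin 110111100); offset now 9 = byte 1 bit 1; 31 bits remain
Read 2: bits[9:19] width=10 -> value=994 (bin 1111100010); offset now 19 = byte 2 bit 3; 21 bits remain
Read 3: bits[19:31] width=12 -> value=1856 (bin 011101000000); offset now 31 = byte 3 bit 7; 9 bits remain
Read 4: bits[31:33] width=2 -> value=1 (bin 01); offset now 33 = byte 4 bit 1; 7 bits remain
Read 5: bits[33:38] width=5 -> value=27 (bin 11011); offset now 38 = byte 4 bit 6; 2 bits remain

Answer: 2 1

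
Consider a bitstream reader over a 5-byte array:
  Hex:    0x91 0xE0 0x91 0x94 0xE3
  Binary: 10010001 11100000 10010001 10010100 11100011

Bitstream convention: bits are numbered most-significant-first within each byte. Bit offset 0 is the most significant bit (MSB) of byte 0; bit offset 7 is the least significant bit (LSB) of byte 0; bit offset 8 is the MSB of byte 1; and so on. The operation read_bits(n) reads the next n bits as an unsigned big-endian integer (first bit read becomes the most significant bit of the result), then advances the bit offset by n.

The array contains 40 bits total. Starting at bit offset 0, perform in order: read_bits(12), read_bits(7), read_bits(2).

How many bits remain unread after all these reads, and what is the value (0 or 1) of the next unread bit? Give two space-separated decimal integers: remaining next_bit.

Read 1: bits[0:12] width=12 -> value=2334 (bin 100100011110); offset now 12 = byte 1 bit 4; 28 bits remain
Read 2: bits[12:19] width=7 -> value=4 (bin 0000100); offset now 19 = byte 2 bit 3; 21 bits remain
Read 3: bits[19:21] width=2 -> value=2 (bin 10); offset now 21 = byte 2 bit 5; 19 bits remain

Answer: 19 0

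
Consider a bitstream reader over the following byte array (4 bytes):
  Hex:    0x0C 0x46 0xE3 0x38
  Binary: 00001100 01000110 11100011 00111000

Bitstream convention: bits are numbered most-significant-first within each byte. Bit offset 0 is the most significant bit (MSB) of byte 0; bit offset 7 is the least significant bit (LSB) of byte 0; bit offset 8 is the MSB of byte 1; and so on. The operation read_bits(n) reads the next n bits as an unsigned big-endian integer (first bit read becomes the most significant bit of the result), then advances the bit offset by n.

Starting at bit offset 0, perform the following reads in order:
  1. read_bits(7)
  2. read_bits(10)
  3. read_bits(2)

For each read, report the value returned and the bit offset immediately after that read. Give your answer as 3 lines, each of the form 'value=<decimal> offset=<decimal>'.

Read 1: bits[0:7] width=7 -> value=6 (bin 0000110); offset now 7 = byte 0 bit 7; 25 bits remain
Read 2: bits[7:17] width=10 -> value=141 (bin 0010001101); offset now 17 = byte 2 bit 1; 15 bits remain
Read 3: bits[17:19] width=2 -> value=3 (bin 11); offset now 19 = byte 2 bit 3; 13 bits remain

Answer: value=6 offset=7
value=141 offset=17
value=3 offset=19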